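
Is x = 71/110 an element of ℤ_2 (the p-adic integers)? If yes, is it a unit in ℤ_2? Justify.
x ∉ ℤ_2 (v_2(x) = -1 < 0)

ℤ_2 = {x ∈ ℚ_2 : v_2(x) ≥ 0} and ℤ_2^× = {x ∈ ℤ_2 : v_2(x) = 0}. Here v_2(71/110) = v_2(num) − v_2(den) = -1; compare against these criteria.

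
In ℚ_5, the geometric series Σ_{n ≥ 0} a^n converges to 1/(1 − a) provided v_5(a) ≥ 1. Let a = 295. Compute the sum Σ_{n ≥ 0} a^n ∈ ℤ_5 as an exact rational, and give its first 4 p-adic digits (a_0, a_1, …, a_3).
Σ a^n = 1/(1 − a) = -1/294;  first 4 digits = (1, 4, 2, 2)

v_5(a) = 1 ≥ 1, so the series converges in ℤ_5 to 1/(1 − a) = 1/(1 − 295) = -1/294. Expand this rational in ℤ_5: compute digits iteratively via d_i = x_i mod 5, x_{i+1} = (x_i − d_i)/5. The first 4 digits are (1, 4, 2, 2).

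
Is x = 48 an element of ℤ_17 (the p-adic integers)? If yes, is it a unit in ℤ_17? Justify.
x ∈ ℤ_17^× (unit); v_17(x) = 0

ℤ_17 = {x ∈ ℚ_17 : v_17(x) ≥ 0} and ℤ_17^× = {x ∈ ℤ_17 : v_17(x) = 0}. Here v_17(48) = v_17(num) − v_17(den) = 0; compare against these criteria.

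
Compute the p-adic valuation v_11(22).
v_11(22) = 1

v_11(n) is the largest exponent k such that 11^k divides n. Factor out: 22 = 11^1 · 2. (Sign doesn't affect v_p.) So v_11(22) = 1.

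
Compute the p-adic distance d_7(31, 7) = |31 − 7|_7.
d_7(31, 7) = 1

Step 1 — x − y = 31 − 7 = 24. Step 2 — v_7(24) = 0 (factor: 24 = (7^0 · 24); the sign does not affect v_p). Step 3 — |x − y|_7 = 7^{0} = 1.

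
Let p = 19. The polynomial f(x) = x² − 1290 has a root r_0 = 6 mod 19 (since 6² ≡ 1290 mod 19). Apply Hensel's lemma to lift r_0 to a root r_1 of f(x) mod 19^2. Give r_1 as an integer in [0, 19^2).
r_1 = 291 (mod 361)

Hensel's recurrence: r_{i+1} = r_i − f(r_i)·(f′(r_i))^{-1} mod 19^{i+2}, with f′(x) = 2x. Iterate:
  r_0 = 6 (mod 19)
  r_1 = 291 (mod 361)
Final: r_1 = 291, and one checks f(r_1) ≡ 0 mod 19^2.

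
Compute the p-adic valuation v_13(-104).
v_13(-104) = 1

v_13(n) is the largest exponent k such that 13^k divides n. Factor out: -104 = -13^1 · 8. (Sign doesn't affect v_p.) So v_13(-104) = 1.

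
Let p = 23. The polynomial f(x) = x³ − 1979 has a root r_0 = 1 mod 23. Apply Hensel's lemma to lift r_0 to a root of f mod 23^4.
r_3 = 87769 (mod 279841)

Hensel: r_{i+1} = r_i − f(r_i)/f′(r_i) mod 23^{i+2}, where f′(x) = 3x². Iterate:
  r_0 = 1 (mod 23)
  r_1 = 484 (mod 529)
  r_2 = 2600 (mod 12167)
  r_3 = 87769 (mod 279841)
Final: r = 87769 with f(r) ≡ 0 mod 23^4.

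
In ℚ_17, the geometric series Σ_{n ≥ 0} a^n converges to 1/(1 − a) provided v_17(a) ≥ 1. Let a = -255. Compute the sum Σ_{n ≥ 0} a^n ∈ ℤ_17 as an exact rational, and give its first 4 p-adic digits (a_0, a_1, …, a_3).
Σ a^n = 1/(1 − a) = 1/256;  first 4 digits = (1, 2, 3, 4)

v_17(a) = 1 ≥ 1, so the series converges in ℤ_17 to 1/(1 − a) = 1/(1 − (-255)) = 1/256. Expand this rational in ℤ_17: compute digits iteratively via d_i = x_i mod 17, x_{i+1} = (x_i − d_i)/17. The first 4 digits are (1, 2, 3, 4).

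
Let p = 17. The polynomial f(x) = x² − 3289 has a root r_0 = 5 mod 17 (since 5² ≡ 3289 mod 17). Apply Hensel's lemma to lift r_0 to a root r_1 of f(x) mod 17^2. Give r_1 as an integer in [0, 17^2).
r_1 = 158 (mod 289)

Hensel's recurrence: r_{i+1} = r_i − f(r_i)·(f′(r_i))^{-1} mod 17^{i+2}, with f′(x) = 2x. Iterate:
  r_0 = 5 (mod 17)
  r_1 = 158 (mod 289)
Final: r_1 = 158, and one checks f(r_1) ≡ 0 mod 17^2.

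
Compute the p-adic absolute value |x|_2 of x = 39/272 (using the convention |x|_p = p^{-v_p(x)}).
|39/272|_2 = 16

Step 1 — compute v_2(x) by factoring powers of 2 out of the numerator and denominator: v_2(39/272) = -4. Step 2 — apply |x|_p = p^{-v_p(x)} = 2^{4} = 16.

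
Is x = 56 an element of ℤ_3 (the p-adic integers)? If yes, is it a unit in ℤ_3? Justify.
x ∈ ℤ_3^× (unit); v_3(x) = 0

ℤ_3 = {x ∈ ℚ_3 : v_3(x) ≥ 0} and ℤ_3^× = {x ∈ ℤ_3 : v_3(x) = 0}. Here v_3(56) = v_3(num) − v_3(den) = 0; compare against these criteria.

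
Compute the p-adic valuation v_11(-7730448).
v_11(-7730448) = 5

v_11(n) is the largest exponent k such that 11^k divides n. Factor out: -7730448 = -11^5 · 48. (Sign doesn't affect v_p.) So v_11(-7730448) = 5.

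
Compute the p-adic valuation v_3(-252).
v_3(-252) = 2

v_3(n) is the largest exponent k such that 3^k divides n. Factor out: -252 = -3^2 · 28. (Sign doesn't affect v_p.) So v_3(-252) = 2.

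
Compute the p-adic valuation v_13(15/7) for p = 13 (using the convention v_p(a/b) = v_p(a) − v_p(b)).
v_13(15/7) = 0

Factor powers of 13 from the numerator and denominator of the reduced fraction: 15 = 13^0 · 15 and 7 = 13^0 · 7. Apply v_p(a/b) = v_p(a) − v_p(b): v_13(15/7) = 0 − 0 = 0.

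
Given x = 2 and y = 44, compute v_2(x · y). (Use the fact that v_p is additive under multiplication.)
v_2(88) = 3

v_p(x) = 1 (factor: 2 = 2^1 · 1); v_p(y) = 2 (factor: 44 = 2^2 · 11). Additivity: v_p(xy) = v_p(x) + v_p(y) = 1 + 2 = 3. (Direct check: xy = 88 = 2^3 · (11).)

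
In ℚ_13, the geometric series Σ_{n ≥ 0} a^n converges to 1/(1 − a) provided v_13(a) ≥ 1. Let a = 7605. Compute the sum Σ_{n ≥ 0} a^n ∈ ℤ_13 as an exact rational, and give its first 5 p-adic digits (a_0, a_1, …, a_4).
Σ a^n = 1/(1 − a) = -1/7604;  first 5 digits = (1, 0, 6, 3, 10)

v_13(a) = 2 ≥ 1, so the series converges in ℤ_13 to 1/(1 − a) = 1/(1 − 7605) = -1/7604. Expand this rational in ℤ_13: compute digits iteratively via d_i = x_i mod 13, x_{i+1} = (x_i − d_i)/13. The first 5 digits are (1, 0, 6, 3, 10).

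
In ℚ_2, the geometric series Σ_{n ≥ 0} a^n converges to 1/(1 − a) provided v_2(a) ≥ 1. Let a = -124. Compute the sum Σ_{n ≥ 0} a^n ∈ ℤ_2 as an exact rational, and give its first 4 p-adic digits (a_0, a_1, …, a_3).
Σ a^n = 1/(1 − a) = 1/125;  first 4 digits = (1, 0, 1, 0)

v_2(a) = 2 ≥ 1, so the series converges in ℤ_2 to 1/(1 − a) = 1/(1 − (-124)) = 1/125. Expand this rational in ℤ_2: compute digits iteratively via d_i = x_i mod 2, x_{i+1} = (x_i − d_i)/2. The first 4 digits are (1, 0, 1, 0).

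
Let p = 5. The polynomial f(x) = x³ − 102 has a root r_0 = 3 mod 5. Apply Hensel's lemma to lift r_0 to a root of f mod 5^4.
r_3 = 353 (mod 625)

Hensel: r_{i+1} = r_i − f(r_i)/f′(r_i) mod 5^{i+2}, where f′(x) = 3x². Iterate:
  r_0 = 3 (mod 5)
  r_1 = 3 (mod 25)
  r_2 = 103 (mod 125)
  r_3 = 353 (mod 625)
Final: r = 353 with f(r) ≡ 0 mod 5^4.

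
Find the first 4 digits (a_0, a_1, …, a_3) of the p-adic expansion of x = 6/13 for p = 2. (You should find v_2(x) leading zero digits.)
(a_0, …, a_3) = (0, 1, 1, 1)

v_2(6/13) = 1, so a_0 = ... = a_0 = 0. Factor out: x = 2^1 · u with u = 3/13 a unit in ℤ_2. Expand u iteratively via a_{v+i} = u_i mod 2, u_{i+1} = (u_i − a_{v+i})/2:
  u_0 = 3/13;  a_1 = 1;  u_1 = (u_0 − 1)/2 = -5/13
  u_1 = -5/13;  a_2 = 1;  u_2 = (u_1 − 1)/2 = -9/13
  u_2 = -9/13;  a_3 = 1;  u_3 = (u_2 − 1)/2 = -11/13
Digits: (0, 1, 1, 1).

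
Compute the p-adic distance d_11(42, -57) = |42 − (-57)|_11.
d_11(42, -57) = 1/11

Step 1 — x − y = 42 − (-57) = 99. Step 2 — v_11(99) = 1 (factor: 99 = (11^1 · 9); the sign does not affect v_p). Step 3 — |x − y|_11 = 11^{-1} = 1/11.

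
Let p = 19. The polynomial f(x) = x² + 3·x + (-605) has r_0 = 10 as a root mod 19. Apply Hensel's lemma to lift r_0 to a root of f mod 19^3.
r_2 = 219 (mod 6859)

Hensel: r_{i+1} = r_i − f(r_i)·(f′(r_i))^{-1} mod 19^{i+2}, f′(x) = 2x + 3. Iterate:
  r_0 = 10 (mod 19)
  r_1 = 219 (mod 361)
  r_2 = 219 (mod 6859)
Final: r = 219 satisfies f(r) ≡ 0 mod 19^3.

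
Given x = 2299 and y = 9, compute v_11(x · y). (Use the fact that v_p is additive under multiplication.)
v_11(20691) = 2

v_p(x) = 2 (factor: 2299 = 11^2 · 19); v_p(y) = 0 (factor: 9 = 11^0 · 9). Additivity: v_p(xy) = v_p(x) + v_p(y) = 2 + 0 = 2. (Direct check: xy = 20691 = 11^2 · (171).)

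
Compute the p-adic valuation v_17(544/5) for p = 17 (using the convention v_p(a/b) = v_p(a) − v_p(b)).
v_17(544/5) = 1

Factor powers of 17 from the numerator and denominator of the reduced fraction: 544 = 17^1 · 32 and 5 = 17^0 · 5. Apply v_p(a/b) = v_p(a) − v_p(b): v_17(544/5) = 1 − 0 = 1.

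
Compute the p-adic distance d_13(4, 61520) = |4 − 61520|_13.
d_13(4, 61520) = 1/2197

Step 1 — x − y = 4 − 61520 = -61516. Step 2 — v_13(-61516) = 3 (factor: -61516 = −(13^3 · 28); the sign does not affect v_p). Step 3 — |x − y|_13 = 13^{-3} = 1/2197.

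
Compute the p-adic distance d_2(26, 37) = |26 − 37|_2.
d_2(26, 37) = 1

Step 1 — x − y = 26 − 37 = -11. Step 2 — v_2(-11) = 0 (factor: -11 = −(2^0 · 11); the sign does not affect v_p). Step 3 — |x − y|_2 = 2^{0} = 1.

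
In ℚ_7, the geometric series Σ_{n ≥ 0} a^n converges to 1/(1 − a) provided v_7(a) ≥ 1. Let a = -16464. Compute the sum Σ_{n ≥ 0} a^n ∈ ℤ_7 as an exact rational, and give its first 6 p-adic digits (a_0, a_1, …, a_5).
Σ a^n = 1/(1 − a) = 1/16465;  first 6 digits = (1, 0, 0, 1, 0, 6)

v_7(a) = 3 ≥ 1, so the series converges in ℤ_7 to 1/(1 − a) = 1/(1 − (-16464)) = 1/16465. Expand this rational in ℤ_7: compute digits iteratively via d_i = x_i mod 7, x_{i+1} = (x_i − d_i)/7. The first 6 digits are (1, 0, 0, 1, 0, 6).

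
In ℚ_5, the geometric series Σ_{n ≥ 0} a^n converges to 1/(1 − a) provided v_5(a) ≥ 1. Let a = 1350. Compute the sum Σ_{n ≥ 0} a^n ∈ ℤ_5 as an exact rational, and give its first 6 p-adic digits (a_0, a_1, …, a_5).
Σ a^n = 1/(1 − a) = -1/1349;  first 6 digits = (1, 0, 4, 0, 3, 3)

v_5(a) = 2 ≥ 1, so the series converges in ℤ_5 to 1/(1 − a) = 1/(1 − 1350) = -1/1349. Expand this rational in ℤ_5: compute digits iteratively via d_i = x_i mod 5, x_{i+1} = (x_i − d_i)/5. The first 6 digits are (1, 0, 4, 0, 3, 3).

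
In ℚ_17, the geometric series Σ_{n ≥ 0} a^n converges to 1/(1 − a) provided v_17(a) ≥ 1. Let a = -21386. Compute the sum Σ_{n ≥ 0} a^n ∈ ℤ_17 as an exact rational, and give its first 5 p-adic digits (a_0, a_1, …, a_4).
Σ a^n = 1/(1 − a) = 1/21387;  first 5 digits = (1, 0, 11, 12, 1)

v_17(a) = 2 ≥ 1, so the series converges in ℤ_17 to 1/(1 − a) = 1/(1 − (-21386)) = 1/21387. Expand this rational in ℤ_17: compute digits iteratively via d_i = x_i mod 17, x_{i+1} = (x_i − d_i)/17. The first 5 digits are (1, 0, 11, 12, 1).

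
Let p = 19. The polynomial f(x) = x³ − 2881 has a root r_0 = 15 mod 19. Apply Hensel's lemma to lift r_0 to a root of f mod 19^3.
r_2 = 5164 (mod 6859)

Hensel: r_{i+1} = r_i − f(r_i)/f′(r_i) mod 19^{i+2}, where f′(x) = 3x². Iterate:
  r_0 = 15 (mod 19)
  r_1 = 110 (mod 361)
  r_2 = 5164 (mod 6859)
Final: r = 5164 with f(r) ≡ 0 mod 19^3.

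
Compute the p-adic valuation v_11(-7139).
v_11(-7139) = 2

v_11(n) is the largest exponent k such that 11^k divides n. Factor out: -7139 = -11^2 · 59. (Sign doesn't affect v_p.) So v_11(-7139) = 2.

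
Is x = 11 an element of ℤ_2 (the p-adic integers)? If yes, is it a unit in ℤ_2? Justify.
x ∈ ℤ_2^× (unit); v_2(x) = 0

ℤ_2 = {x ∈ ℚ_2 : v_2(x) ≥ 0} and ℤ_2^× = {x ∈ ℤ_2 : v_2(x) = 0}. Here v_2(11) = v_2(num) − v_2(den) = 0; compare against these criteria.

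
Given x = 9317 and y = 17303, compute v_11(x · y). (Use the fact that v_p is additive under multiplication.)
v_11(161212051) = 6

v_p(x) = 3 (factor: 9317 = 11^3 · 7); v_p(y) = 3 (factor: 17303 = 11^3 · 13). Additivity: v_p(xy) = v_p(x) + v_p(y) = 3 + 3 = 6. (Direct check: xy = 161212051 = 11^6 · (91).)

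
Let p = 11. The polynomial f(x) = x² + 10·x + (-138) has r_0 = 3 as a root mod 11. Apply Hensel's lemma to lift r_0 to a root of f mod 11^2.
r_1 = 47 (mod 121)

Hensel: r_{i+1} = r_i − f(r_i)·(f′(r_i))^{-1} mod 11^{i+2}, f′(x) = 2x + 10. Iterate:
  r_0 = 3 (mod 11)
  r_1 = 47 (mod 121)
Final: r = 47 satisfies f(r) ≡ 0 mod 11^2.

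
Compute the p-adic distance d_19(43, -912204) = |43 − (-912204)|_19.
d_19(43, -912204) = 1/130321

Step 1 — x − y = 43 − (-912204) = 912247. Step 2 — v_19(912247) = 4 (factor: 912247 = (19^4 · 7); the sign does not affect v_p). Step 3 — |x − y|_19 = 19^{-4} = 1/130321.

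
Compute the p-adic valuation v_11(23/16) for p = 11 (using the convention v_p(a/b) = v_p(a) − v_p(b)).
v_11(23/16) = 0

Factor powers of 11 from the numerator and denominator of the reduced fraction: 23 = 11^0 · 23 and 16 = 11^0 · 16. Apply v_p(a/b) = v_p(a) − v_p(b): v_11(23/16) = 0 − 0 = 0.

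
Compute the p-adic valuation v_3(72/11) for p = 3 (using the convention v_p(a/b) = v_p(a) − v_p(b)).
v_3(72/11) = 2

Factor powers of 3 from the numerator and denominator of the reduced fraction: 72 = 3^2 · 8 and 11 = 3^0 · 11. Apply v_p(a/b) = v_p(a) − v_p(b): v_3(72/11) = 2 − 0 = 2.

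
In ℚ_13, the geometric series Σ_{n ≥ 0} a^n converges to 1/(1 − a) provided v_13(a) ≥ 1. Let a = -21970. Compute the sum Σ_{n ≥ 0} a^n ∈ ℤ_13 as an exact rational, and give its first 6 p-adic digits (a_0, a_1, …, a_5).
Σ a^n = 1/(1 − a) = 1/21971;  first 6 digits = (1, 0, 0, 3, 12, 12)

v_13(a) = 3 ≥ 1, so the series converges in ℤ_13 to 1/(1 − a) = 1/(1 − (-21970)) = 1/21971. Expand this rational in ℤ_13: compute digits iteratively via d_i = x_i mod 13, x_{i+1} = (x_i − d_i)/13. The first 6 digits are (1, 0, 0, 3, 12, 12).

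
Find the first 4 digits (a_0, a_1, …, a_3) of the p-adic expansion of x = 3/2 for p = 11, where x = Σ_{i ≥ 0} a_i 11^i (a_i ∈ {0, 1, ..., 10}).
(a_0, …, a_3) = (7, 5, 5, 5)

v_11(3/2) = 0 (numerator and denominator both coprime to 11), so x ∈ ℤ_11^×. Compute digits iteratively via a_i = x_i mod 11, x_{i+1} = (x_i − a_i)/11, with x_0 = x:
  x_0 = 3/2;  a_0 = 7;  x_1 = (x_0 − 7)/11 = -1/2
  x_1 = -1/2;  a_1 = 5;  x_2 = (x_1 − 5)/11 = -1/2
  x_2 = -1/2;  a_2 = 5;  x_3 = (x_2 − 5)/11 = -1/2
  x_3 = -1/2;  a_3 = 5;  x_4 = (x_3 − 5)/11 = -1/2
Digits: (7, 5, 5, 5).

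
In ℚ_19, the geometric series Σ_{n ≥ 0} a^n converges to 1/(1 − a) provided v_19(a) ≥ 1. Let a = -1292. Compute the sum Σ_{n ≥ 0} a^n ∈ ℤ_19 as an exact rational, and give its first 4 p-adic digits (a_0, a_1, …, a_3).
Σ a^n = 1/(1 − a) = 1/1293;  first 4 digits = (1, 8, 3, 14)

v_19(a) = 1 ≥ 1, so the series converges in ℤ_19 to 1/(1 − a) = 1/(1 − (-1292)) = 1/1293. Expand this rational in ℤ_19: compute digits iteratively via d_i = x_i mod 19, x_{i+1} = (x_i − d_i)/19. The first 4 digits are (1, 8, 3, 14).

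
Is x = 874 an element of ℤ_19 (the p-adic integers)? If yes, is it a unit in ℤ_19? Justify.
x ∈ ℤ_19 but not a unit; v_19(x) = 1 > 0

ℤ_19 = {x ∈ ℚ_19 : v_19(x) ≥ 0} and ℤ_19^× = {x ∈ ℤ_19 : v_19(x) = 0}. Here v_19(874) = v_19(num) − v_19(den) = 1; compare against these criteria.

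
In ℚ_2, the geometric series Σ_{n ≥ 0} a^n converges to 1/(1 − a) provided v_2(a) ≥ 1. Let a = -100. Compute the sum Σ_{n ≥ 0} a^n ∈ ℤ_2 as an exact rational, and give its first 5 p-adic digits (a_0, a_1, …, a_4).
Σ a^n = 1/(1 − a) = 1/101;  first 5 digits = (1, 0, 1, 1, 0)

v_2(a) = 2 ≥ 1, so the series converges in ℤ_2 to 1/(1 − a) = 1/(1 − (-100)) = 1/101. Expand this rational in ℤ_2: compute digits iteratively via d_i = x_i mod 2, x_{i+1} = (x_i − d_i)/2. The first 5 digits are (1, 0, 1, 1, 0).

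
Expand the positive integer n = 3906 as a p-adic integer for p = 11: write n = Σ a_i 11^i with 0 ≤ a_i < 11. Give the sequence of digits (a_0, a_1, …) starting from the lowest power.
(a_0, a_1, …) = (1, 3, 10, 2)

Repeated division by 11 gives the digits low-to-high: 3906 = 1 + 3·11^1 + 10·11^2 + 2·11^3. Digit sequence: (1, 3, 10, 2).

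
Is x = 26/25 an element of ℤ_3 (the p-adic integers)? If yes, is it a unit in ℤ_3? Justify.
x ∈ ℤ_3^× (unit); v_3(x) = 0

ℤ_3 = {x ∈ ℚ_3 : v_3(x) ≥ 0} and ℤ_3^× = {x ∈ ℤ_3 : v_3(x) = 0}. Here v_3(26/25) = v_3(num) − v_3(den) = 0; compare against these criteria.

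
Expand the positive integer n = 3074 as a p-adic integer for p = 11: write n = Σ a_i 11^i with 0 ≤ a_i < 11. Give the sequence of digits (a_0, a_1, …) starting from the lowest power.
(a_0, a_1, …) = (5, 4, 3, 2)

Repeated division by 11 gives the digits low-to-high: 3074 = 5 + 4·11^1 + 3·11^2 + 2·11^3. Digit sequence: (5, 4, 3, 2).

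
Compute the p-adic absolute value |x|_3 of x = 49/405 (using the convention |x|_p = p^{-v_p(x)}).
|49/405|_3 = 81

Step 1 — compute v_3(x) by factoring powers of 3 out of the numerator and denominator: v_3(49/405) = -4. Step 2 — apply |x|_p = p^{-v_p(x)} = 3^{4} = 81.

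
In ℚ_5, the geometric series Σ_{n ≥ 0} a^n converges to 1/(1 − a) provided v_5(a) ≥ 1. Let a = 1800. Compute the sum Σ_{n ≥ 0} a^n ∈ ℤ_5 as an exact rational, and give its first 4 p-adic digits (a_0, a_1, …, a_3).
Σ a^n = 1/(1 − a) = -1/1799;  first 4 digits = (1, 0, 2, 4)

v_5(a) = 2 ≥ 1, so the series converges in ℤ_5 to 1/(1 − a) = 1/(1 − 1800) = -1/1799. Expand this rational in ℤ_5: compute digits iteratively via d_i = x_i mod 5, x_{i+1} = (x_i − d_i)/5. The first 4 digits are (1, 0, 2, 4).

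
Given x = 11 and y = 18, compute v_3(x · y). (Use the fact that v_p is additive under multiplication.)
v_3(198) = 2

v_p(x) = 0 (factor: 11 = 3^0 · 11); v_p(y) = 2 (factor: 18 = 3^2 · 2). Additivity: v_p(xy) = v_p(x) + v_p(y) = 0 + 2 = 2. (Direct check: xy = 198 = 3^2 · (22).)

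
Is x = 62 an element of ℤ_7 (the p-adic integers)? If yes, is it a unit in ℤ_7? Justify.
x ∈ ℤ_7^× (unit); v_7(x) = 0

ℤ_7 = {x ∈ ℚ_7 : v_7(x) ≥ 0} and ℤ_7^× = {x ∈ ℤ_7 : v_7(x) = 0}. Here v_7(62) = v_7(num) − v_7(den) = 0; compare against these criteria.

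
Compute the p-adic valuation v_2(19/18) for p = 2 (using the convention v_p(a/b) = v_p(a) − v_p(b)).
v_2(19/18) = -1

Factor powers of 2 from the numerator and denominator of the reduced fraction: 19 = 2^0 · 19 and 18 = 2^1 · 9. Apply v_p(a/b) = v_p(a) − v_p(b): v_2(19/18) = 0 − 1 = -1.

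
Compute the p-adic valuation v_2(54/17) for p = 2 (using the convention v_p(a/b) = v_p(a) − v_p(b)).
v_2(54/17) = 1

Factor powers of 2 from the numerator and denominator of the reduced fraction: 54 = 2^1 · 27 and 17 = 2^0 · 17. Apply v_p(a/b) = v_p(a) − v_p(b): v_2(54/17) = 1 − 0 = 1.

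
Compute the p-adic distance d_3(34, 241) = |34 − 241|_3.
d_3(34, 241) = 1/9

Step 1 — x − y = 34 − 241 = -207. Step 2 — v_3(-207) = 2 (factor: -207 = −(3^2 · 23); the sign does not affect v_p). Step 3 — |x − y|_3 = 3^{-2} = 1/9.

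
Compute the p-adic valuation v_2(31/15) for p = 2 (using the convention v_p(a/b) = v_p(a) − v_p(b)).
v_2(31/15) = 0

Factor powers of 2 from the numerator and denominator of the reduced fraction: 31 = 2^0 · 31 and 15 = 2^0 · 15. Apply v_p(a/b) = v_p(a) − v_p(b): v_2(31/15) = 0 − 0 = 0.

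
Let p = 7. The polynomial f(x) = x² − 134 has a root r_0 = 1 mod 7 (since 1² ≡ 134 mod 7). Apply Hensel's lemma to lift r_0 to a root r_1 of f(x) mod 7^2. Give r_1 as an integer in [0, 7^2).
r_1 = 43 (mod 49)

Hensel's recurrence: r_{i+1} = r_i − f(r_i)·(f′(r_i))^{-1} mod 7^{i+2}, with f′(x) = 2x. Iterate:
  r_0 = 1 (mod 7)
  r_1 = 43 (mod 49)
Final: r_1 = 43, and one checks f(r_1) ≡ 0 mod 7^2.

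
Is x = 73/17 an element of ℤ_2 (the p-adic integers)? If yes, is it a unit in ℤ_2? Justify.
x ∈ ℤ_2^× (unit); v_2(x) = 0

ℤ_2 = {x ∈ ℚ_2 : v_2(x) ≥ 0} and ℤ_2^× = {x ∈ ℤ_2 : v_2(x) = 0}. Here v_2(73/17) = v_2(num) − v_2(den) = 0; compare against these criteria.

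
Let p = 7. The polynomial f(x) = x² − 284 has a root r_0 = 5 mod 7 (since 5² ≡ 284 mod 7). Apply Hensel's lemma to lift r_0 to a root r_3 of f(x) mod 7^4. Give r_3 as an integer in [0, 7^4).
r_3 = 1496 (mod 2401)

Hensel's recurrence: r_{i+1} = r_i − f(r_i)·(f′(r_i))^{-1} mod 7^{i+2}, with f′(x) = 2x. Iterate:
  r_0 = 5 (mod 7)
  r_1 = 26 (mod 49)
  r_2 = 124 (mod 343)
  r_3 = 1496 (mod 2401)
Final: r_3 = 1496, and one checks f(r_3) ≡ 0 mod 7^4.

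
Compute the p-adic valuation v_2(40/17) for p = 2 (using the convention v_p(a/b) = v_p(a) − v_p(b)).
v_2(40/17) = 3

Factor powers of 2 from the numerator and denominator of the reduced fraction: 40 = 2^3 · 5 and 17 = 2^0 · 17. Apply v_p(a/b) = v_p(a) − v_p(b): v_2(40/17) = 3 − 0 = 3.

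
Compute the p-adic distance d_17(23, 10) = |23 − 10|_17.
d_17(23, 10) = 1

Step 1 — x − y = 23 − 10 = 13. Step 2 — v_17(13) = 0 (factor: 13 = (17^0 · 13); the sign does not affect v_p). Step 3 — |x − y|_17 = 17^{0} = 1.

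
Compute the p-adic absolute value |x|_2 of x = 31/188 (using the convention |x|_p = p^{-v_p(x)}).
|31/188|_2 = 4

Step 1 — compute v_2(x) by factoring powers of 2 out of the numerator and denominator: v_2(31/188) = -2. Step 2 — apply |x|_p = p^{-v_p(x)} = 2^{2} = 4.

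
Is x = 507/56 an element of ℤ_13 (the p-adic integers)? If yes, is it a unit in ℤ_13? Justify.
x ∈ ℤ_13 but not a unit; v_13(x) = 2 > 0

ℤ_13 = {x ∈ ℚ_13 : v_13(x) ≥ 0} and ℤ_13^× = {x ∈ ℤ_13 : v_13(x) = 0}. Here v_13(507/56) = v_13(num) − v_13(den) = 2; compare against these criteria.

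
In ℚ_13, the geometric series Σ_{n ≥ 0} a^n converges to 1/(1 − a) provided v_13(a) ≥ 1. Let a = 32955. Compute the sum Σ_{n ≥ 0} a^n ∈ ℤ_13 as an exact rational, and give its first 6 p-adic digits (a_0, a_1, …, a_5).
Σ a^n = 1/(1 − a) = -1/32954;  first 6 digits = (1, 0, 0, 2, 1, 0)

v_13(a) = 3 ≥ 1, so the series converges in ℤ_13 to 1/(1 − a) = 1/(1 − 32955) = -1/32954. Expand this rational in ℤ_13: compute digits iteratively via d_i = x_i mod 13, x_{i+1} = (x_i − d_i)/13. The first 6 digits are (1, 0, 0, 2, 1, 0).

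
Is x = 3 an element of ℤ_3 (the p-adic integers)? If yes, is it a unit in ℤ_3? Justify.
x ∈ ℤ_3 but not a unit; v_3(x) = 1 > 0

ℤ_3 = {x ∈ ℚ_3 : v_3(x) ≥ 0} and ℤ_3^× = {x ∈ ℤ_3 : v_3(x) = 0}. Here v_3(3) = v_3(num) − v_3(den) = 1; compare against these criteria.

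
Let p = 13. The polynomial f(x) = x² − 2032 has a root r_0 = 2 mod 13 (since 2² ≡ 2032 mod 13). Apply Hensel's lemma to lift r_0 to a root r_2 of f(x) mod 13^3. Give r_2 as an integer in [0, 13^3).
r_2 = 509 (mod 2197)

Hensel's recurrence: r_{i+1} = r_i − f(r_i)·(f′(r_i))^{-1} mod 13^{i+2}, with f′(x) = 2x. Iterate:
  r_0 = 2 (mod 13)
  r_1 = 2 (mod 169)
  r_2 = 509 (mod 2197)
Final: r_2 = 509, and one checks f(r_2) ≡ 0 mod 13^3.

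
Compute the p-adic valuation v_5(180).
v_5(180) = 1

v_5(n) is the largest exponent k such that 5^k divides n. Factor out: 180 = 5^1 · 36. (Sign doesn't affect v_p.) So v_5(180) = 1.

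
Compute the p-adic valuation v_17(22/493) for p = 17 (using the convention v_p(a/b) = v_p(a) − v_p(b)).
v_17(22/493) = -1

Factor powers of 17 from the numerator and denominator of the reduced fraction: 22 = 17^0 · 22 and 493 = 17^1 · 29. Apply v_p(a/b) = v_p(a) − v_p(b): v_17(22/493) = 0 − 1 = -1.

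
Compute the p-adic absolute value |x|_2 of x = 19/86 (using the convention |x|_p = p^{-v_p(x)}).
|19/86|_2 = 2

Step 1 — compute v_2(x) by factoring powers of 2 out of the numerator and denominator: v_2(19/86) = -1. Step 2 — apply |x|_p = p^{-v_p(x)} = 2^{1} = 2.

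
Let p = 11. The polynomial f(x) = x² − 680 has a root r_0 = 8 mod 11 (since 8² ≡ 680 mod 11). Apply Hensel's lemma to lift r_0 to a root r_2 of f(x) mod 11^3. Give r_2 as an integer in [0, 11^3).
r_2 = 349 (mod 1331)

Hensel's recurrence: r_{i+1} = r_i − f(r_i)·(f′(r_i))^{-1} mod 11^{i+2}, with f′(x) = 2x. Iterate:
  r_0 = 8 (mod 11)
  r_1 = 107 (mod 121)
  r_2 = 349 (mod 1331)
Final: r_2 = 349, and one checks f(r_2) ≡ 0 mod 11^3.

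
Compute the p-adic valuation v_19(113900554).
v_19(113900554) = 5

v_19(n) is the largest exponent k such that 19^k divides n. Factor out: 113900554 = 19^5 · 46. (Sign doesn't affect v_p.) So v_19(113900554) = 5.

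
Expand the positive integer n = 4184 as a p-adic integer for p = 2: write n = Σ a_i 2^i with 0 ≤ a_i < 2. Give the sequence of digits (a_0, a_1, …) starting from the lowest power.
(a_0, a_1, …) = (0, 0, 0, 1, 1, 0, 1, 0, 0, 0, 0, 0, 1)

Repeated division by 2 gives the digits low-to-high: 4184 = 1·2^3 + 1·2^4 + 1·2^6 + 1·2^12. Digit sequence: (0, 0, 0, 1, 1, 0, 1, 0, 0, 0, 0, 0, 1).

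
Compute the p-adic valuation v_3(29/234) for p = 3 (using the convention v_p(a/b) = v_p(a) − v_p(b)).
v_3(29/234) = -2

Factor powers of 3 from the numerator and denominator of the reduced fraction: 29 = 3^0 · 29 and 234 = 3^2 · 26. Apply v_p(a/b) = v_p(a) − v_p(b): v_3(29/234) = 0 − 2 = -2.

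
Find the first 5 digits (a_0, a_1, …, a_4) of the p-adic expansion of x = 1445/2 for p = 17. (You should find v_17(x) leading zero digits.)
(a_0, …, a_4) = (0, 0, 11, 8, 8)

v_17(1445/2) = 2, so a_0 = ... = a_1 = 0. Factor out: x = 17^2 · u with u = 5/2 a unit in ℤ_17. Expand u iteratively via a_{v+i} = u_i mod 17, u_{i+1} = (u_i − a_{v+i})/17:
  u_0 = 5/2;  a_2 = 11;  u_1 = (u_0 − 11)/17 = -1/2
  u_1 = -1/2;  a_3 = 8;  u_2 = (u_1 − 8)/17 = -1/2
  u_2 = -1/2;  a_4 = 8;  u_3 = (u_2 − 8)/17 = -1/2
Digits: (0, 0, 11, 8, 8).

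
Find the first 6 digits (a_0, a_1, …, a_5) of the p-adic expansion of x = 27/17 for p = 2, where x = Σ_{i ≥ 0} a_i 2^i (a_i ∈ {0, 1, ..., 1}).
(a_0, …, a_5) = (1, 1, 0, 1, 0, 1)

v_2(27/17) = 0 (numerator and denominator both coprime to 2), so x ∈ ℤ_2^×. Compute digits iteratively via a_i = x_i mod 2, x_{i+1} = (x_i − a_i)/2, with x_0 = x:
  x_0 = 27/17;  a_0 = 1;  x_1 = (x_0 − 1)/2 = 5/17
  x_1 = 5/17;  a_1 = 1;  x_2 = (x_1 − 1)/2 = -6/17
  x_2 = -6/17;  a_2 = 0;  x_3 = (x_2 − 0)/2 = -3/17
  x_3 = -3/17;  a_3 = 1;  x_4 = (x_3 − 1)/2 = -10/17
  x_4 = -10/17;  a_4 = 0;  x_5 = (x_4 − 0)/2 = -5/17
  x_5 = -5/17;  a_5 = 1;  x_6 = (x_5 − 1)/2 = -11/17
Digits: (1, 1, 0, 1, 0, 1).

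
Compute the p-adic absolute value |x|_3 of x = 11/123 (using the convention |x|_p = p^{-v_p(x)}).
|11/123|_3 = 3

Step 1 — compute v_3(x) by factoring powers of 3 out of the numerator and denominator: v_3(11/123) = -1. Step 2 — apply |x|_p = p^{-v_p(x)} = 3^{1} = 3.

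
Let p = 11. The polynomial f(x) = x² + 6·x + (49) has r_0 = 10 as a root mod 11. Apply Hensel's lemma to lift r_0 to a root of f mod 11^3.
r_2 = 956 (mod 1331)

Hensel: r_{i+1} = r_i − f(r_i)·(f′(r_i))^{-1} mod 11^{i+2}, f′(x) = 2x + 6. Iterate:
  r_0 = 10 (mod 11)
  r_1 = 109 (mod 121)
  r_2 = 956 (mod 1331)
Final: r = 956 satisfies f(r) ≡ 0 mod 11^3.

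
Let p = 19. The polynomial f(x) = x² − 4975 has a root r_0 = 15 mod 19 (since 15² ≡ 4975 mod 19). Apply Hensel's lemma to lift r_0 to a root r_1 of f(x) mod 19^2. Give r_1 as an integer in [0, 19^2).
r_1 = 53 (mod 361)

Hensel's recurrence: r_{i+1} = r_i − f(r_i)·(f′(r_i))^{-1} mod 19^{i+2}, with f′(x) = 2x. Iterate:
  r_0 = 15 (mod 19)
  r_1 = 53 (mod 361)
Final: r_1 = 53, and one checks f(r_1) ≡ 0 mod 19^2.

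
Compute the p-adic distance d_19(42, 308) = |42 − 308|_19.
d_19(42, 308) = 1/19

Step 1 — x − y = 42 − 308 = -266. Step 2 — v_19(-266) = 1 (factor: -266 = −(19^1 · 14); the sign does not affect v_p). Step 3 — |x − y|_19 = 19^{-1} = 1/19.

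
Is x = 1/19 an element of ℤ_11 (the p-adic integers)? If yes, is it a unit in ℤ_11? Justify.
x ∈ ℤ_11^× (unit); v_11(x) = 0

ℤ_11 = {x ∈ ℚ_11 : v_11(x) ≥ 0} and ℤ_11^× = {x ∈ ℤ_11 : v_11(x) = 0}. Here v_11(1/19) = v_11(num) − v_11(den) = 0; compare against these criteria.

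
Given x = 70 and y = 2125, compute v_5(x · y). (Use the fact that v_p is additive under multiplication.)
v_5(148750) = 4

v_p(x) = 1 (factor: 70 = 5^1 · 14); v_p(y) = 3 (factor: 2125 = 5^3 · 17). Additivity: v_p(xy) = v_p(x) + v_p(y) = 1 + 3 = 4. (Direct check: xy = 148750 = 5^4 · (238).)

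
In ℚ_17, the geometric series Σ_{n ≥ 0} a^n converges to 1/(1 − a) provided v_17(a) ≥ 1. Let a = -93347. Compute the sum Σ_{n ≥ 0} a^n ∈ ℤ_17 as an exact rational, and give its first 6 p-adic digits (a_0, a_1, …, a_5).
Σ a^n = 1/(1 − a) = 1/93348;  first 6 digits = (1, 0, 0, 15, 15, 16)

v_17(a) = 3 ≥ 1, so the series converges in ℤ_17 to 1/(1 − a) = 1/(1 − (-93347)) = 1/93348. Expand this rational in ℤ_17: compute digits iteratively via d_i = x_i mod 17, x_{i+1} = (x_i − d_i)/17. The first 6 digits are (1, 0, 0, 15, 15, 16).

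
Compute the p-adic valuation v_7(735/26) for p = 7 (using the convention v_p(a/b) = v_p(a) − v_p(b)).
v_7(735/26) = 2

Factor powers of 7 from the numerator and denominator of the reduced fraction: 735 = 7^2 · 15 and 26 = 7^0 · 26. Apply v_p(a/b) = v_p(a) − v_p(b): v_7(735/26) = 2 − 0 = 2.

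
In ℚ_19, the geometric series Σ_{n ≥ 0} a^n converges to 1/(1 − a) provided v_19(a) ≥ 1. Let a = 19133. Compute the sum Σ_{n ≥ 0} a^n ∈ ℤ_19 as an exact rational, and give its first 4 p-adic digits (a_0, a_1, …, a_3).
Σ a^n = 1/(1 − a) = -1/19132;  first 4 digits = (1, 0, 15, 2)

v_19(a) = 2 ≥ 1, so the series converges in ℤ_19 to 1/(1 − a) = 1/(1 − 19133) = -1/19132. Expand this rational in ℤ_19: compute digits iteratively via d_i = x_i mod 19, x_{i+1} = (x_i − d_i)/19. The first 4 digits are (1, 0, 15, 2).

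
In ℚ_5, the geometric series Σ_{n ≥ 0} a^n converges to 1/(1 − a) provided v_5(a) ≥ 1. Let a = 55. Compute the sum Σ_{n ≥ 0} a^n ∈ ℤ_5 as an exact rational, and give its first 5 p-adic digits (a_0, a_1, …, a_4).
Σ a^n = 1/(1 − a) = -1/54;  first 5 digits = (1, 1, 3, 0, 2)

v_5(a) = 1 ≥ 1, so the series converges in ℤ_5 to 1/(1 − a) = 1/(1 − 55) = -1/54. Expand this rational in ℤ_5: compute digits iteratively via d_i = x_i mod 5, x_{i+1} = (x_i − d_i)/5. The first 5 digits are (1, 1, 3, 0, 2).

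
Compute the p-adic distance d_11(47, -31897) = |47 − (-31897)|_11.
d_11(47, -31897) = 1/1331

Step 1 — x − y = 47 − (-31897) = 31944. Step 2 — v_11(31944) = 3 (factor: 31944 = (11^3 · 24); the sign does not affect v_p). Step 3 — |x − y|_11 = 11^{-3} = 1/1331.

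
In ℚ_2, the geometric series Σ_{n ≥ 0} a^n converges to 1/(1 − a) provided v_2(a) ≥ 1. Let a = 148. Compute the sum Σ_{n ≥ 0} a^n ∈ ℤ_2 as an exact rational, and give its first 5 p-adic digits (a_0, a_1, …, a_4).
Σ a^n = 1/(1 − a) = -1/147;  first 5 digits = (1, 0, 1, 0, 0)

v_2(a) = 2 ≥ 1, so the series converges in ℤ_2 to 1/(1 − a) = 1/(1 − 148) = -1/147. Expand this rational in ℤ_2: compute digits iteratively via d_i = x_i mod 2, x_{i+1} = (x_i − d_i)/2. The first 5 digits are (1, 0, 1, 0, 0).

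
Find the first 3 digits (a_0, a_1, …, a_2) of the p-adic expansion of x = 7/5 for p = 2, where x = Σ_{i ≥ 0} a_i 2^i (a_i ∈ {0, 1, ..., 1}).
(a_0, …, a_2) = (1, 1, 0)

v_2(7/5) = 0 (numerator and denominator both coprime to 2), so x ∈ ℤ_2^×. Compute digits iteratively via a_i = x_i mod 2, x_{i+1} = (x_i − a_i)/2, with x_0 = x:
  x_0 = 7/5;  a_0 = 1;  x_1 = (x_0 − 1)/2 = 1/5
  x_1 = 1/5;  a_1 = 1;  x_2 = (x_1 − 1)/2 = -2/5
  x_2 = -2/5;  a_2 = 0;  x_3 = (x_2 − 0)/2 = -1/5
Digits: (1, 1, 0).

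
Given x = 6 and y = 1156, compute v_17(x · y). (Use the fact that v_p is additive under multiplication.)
v_17(6936) = 2

v_p(x) = 0 (factor: 6 = 17^0 · 6); v_p(y) = 2 (factor: 1156 = 17^2 · 4). Additivity: v_p(xy) = v_p(x) + v_p(y) = 0 + 2 = 2. (Direct check: xy = 6936 = 17^2 · (24).)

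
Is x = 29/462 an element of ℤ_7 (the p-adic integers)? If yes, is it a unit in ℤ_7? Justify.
x ∉ ℤ_7 (v_7(x) = -1 < 0)

ℤ_7 = {x ∈ ℚ_7 : v_7(x) ≥ 0} and ℤ_7^× = {x ∈ ℤ_7 : v_7(x) = 0}. Here v_7(29/462) = v_7(num) − v_7(den) = -1; compare against these criteria.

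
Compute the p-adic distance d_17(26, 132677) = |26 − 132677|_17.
d_17(26, 132677) = 1/4913

Step 1 — x − y = 26 − 132677 = -132651. Step 2 — v_17(-132651) = 3 (factor: -132651 = −(17^3 · 27); the sign does not affect v_p). Step 3 — |x − y|_17 = 17^{-3} = 1/4913.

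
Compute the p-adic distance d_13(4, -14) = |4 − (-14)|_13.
d_13(4, -14) = 1

Step 1 — x − y = 4 − (-14) = 18. Step 2 — v_13(18) = 0 (factor: 18 = (13^0 · 18); the sign does not affect v_p). Step 3 — |x − y|_13 = 13^{0} = 1.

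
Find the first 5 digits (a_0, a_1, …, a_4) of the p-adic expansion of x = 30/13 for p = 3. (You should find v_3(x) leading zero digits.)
(a_0, …, a_4) = (0, 1, 2, 0, 0)

v_3(30/13) = 1, so a_0 = ... = a_0 = 0. Factor out: x = 3^1 · u with u = 10/13 a unit in ℤ_3. Expand u iteratively via a_{v+i} = u_i mod 3, u_{i+1} = (u_i − a_{v+i})/3:
  u_0 = 10/13;  a_1 = 1;  u_1 = (u_0 − 1)/3 = -1/13
  u_1 = -1/13;  a_2 = 2;  u_2 = (u_1 − 2)/3 = -9/13
  u_2 = -9/13;  a_3 = 0;  u_3 = (u_2 − 0)/3 = -3/13
  u_3 = -3/13;  a_4 = 0;  u_4 = (u_3 − 0)/3 = -1/13
Digits: (0, 1, 2, 0, 0).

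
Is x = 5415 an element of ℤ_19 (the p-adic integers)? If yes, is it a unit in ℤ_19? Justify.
x ∈ ℤ_19 but not a unit; v_19(x) = 2 > 0

ℤ_19 = {x ∈ ℚ_19 : v_19(x) ≥ 0} and ℤ_19^× = {x ∈ ℤ_19 : v_19(x) = 0}. Here v_19(5415) = v_19(num) − v_19(den) = 2; compare against these criteria.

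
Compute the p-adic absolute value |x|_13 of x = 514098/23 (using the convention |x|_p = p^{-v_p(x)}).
|514098/23|_13 = 1/28561

Step 1 — compute v_13(x) by factoring powers of 13 out of the numerator and denominator: v_13(514098/23) = 4. Step 2 — apply |x|_p = p^{-v_p(x)} = 13^{-4} = 1/28561.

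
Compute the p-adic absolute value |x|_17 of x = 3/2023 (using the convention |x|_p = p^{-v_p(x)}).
|3/2023|_17 = 289

Step 1 — compute v_17(x) by factoring powers of 17 out of the numerator and denominator: v_17(3/2023) = -2. Step 2 — apply |x|_p = p^{-v_p(x)} = 17^{2} = 289.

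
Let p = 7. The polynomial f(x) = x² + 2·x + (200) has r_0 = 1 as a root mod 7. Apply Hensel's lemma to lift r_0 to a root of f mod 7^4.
r_3 = 1702 (mod 2401)

Hensel: r_{i+1} = r_i − f(r_i)·(f′(r_i))^{-1} mod 7^{i+2}, f′(x) = 2x + 2. Iterate:
  r_0 = 1 (mod 7)
  r_1 = 36 (mod 49)
  r_2 = 330 (mod 343)
  r_3 = 1702 (mod 2401)
Final: r = 1702 satisfies f(r) ≡ 0 mod 7^4.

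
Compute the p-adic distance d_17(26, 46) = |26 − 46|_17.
d_17(26, 46) = 1

Step 1 — x − y = 26 − 46 = -20. Step 2 — v_17(-20) = 0 (factor: -20 = −(17^0 · 20); the sign does not affect v_p). Step 3 — |x − y|_17 = 17^{0} = 1.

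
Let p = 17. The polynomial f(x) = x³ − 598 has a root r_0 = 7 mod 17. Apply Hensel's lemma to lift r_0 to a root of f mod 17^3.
r_2 = 2132 (mod 4913)

Hensel: r_{i+1} = r_i − f(r_i)/f′(r_i) mod 17^{i+2}, where f′(x) = 3x². Iterate:
  r_0 = 7 (mod 17)
  r_1 = 109 (mod 289)
  r_2 = 2132 (mod 4913)
Final: r = 2132 with f(r) ≡ 0 mod 17^3.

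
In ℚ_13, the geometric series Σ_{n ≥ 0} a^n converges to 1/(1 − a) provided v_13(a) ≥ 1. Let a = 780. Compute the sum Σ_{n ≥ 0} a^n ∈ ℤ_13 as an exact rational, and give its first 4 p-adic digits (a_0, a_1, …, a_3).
Σ a^n = 1/(1 − a) = -1/779;  first 4 digits = (1, 8, 3, 9)

v_13(a) = 1 ≥ 1, so the series converges in ℤ_13 to 1/(1 − a) = 1/(1 − 780) = -1/779. Expand this rational in ℤ_13: compute digits iteratively via d_i = x_i mod 13, x_{i+1} = (x_i − d_i)/13. The first 4 digits are (1, 8, 3, 9).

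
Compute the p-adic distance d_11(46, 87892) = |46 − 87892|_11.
d_11(46, 87892) = 1/14641

Step 1 — x − y = 46 − 87892 = -87846. Step 2 — v_11(-87846) = 4 (factor: -87846 = −(11^4 · 6); the sign does not affect v_p). Step 3 — |x − y|_11 = 11^{-4} = 1/14641.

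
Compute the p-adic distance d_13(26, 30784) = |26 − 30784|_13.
d_13(26, 30784) = 1/2197

Step 1 — x − y = 26 − 30784 = -30758. Step 2 — v_13(-30758) = 3 (factor: -30758 = −(13^3 · 14); the sign does not affect v_p). Step 3 — |x − y|_13 = 13^{-3} = 1/2197.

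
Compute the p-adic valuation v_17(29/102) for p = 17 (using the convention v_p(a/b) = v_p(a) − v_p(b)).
v_17(29/102) = -1

Factor powers of 17 from the numerator and denominator of the reduced fraction: 29 = 17^0 · 29 and 102 = 17^1 · 6. Apply v_p(a/b) = v_p(a) − v_p(b): v_17(29/102) = 0 − 1 = -1.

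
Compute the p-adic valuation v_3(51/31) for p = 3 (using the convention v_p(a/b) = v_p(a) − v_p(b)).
v_3(51/31) = 1

Factor powers of 3 from the numerator and denominator of the reduced fraction: 51 = 3^1 · 17 and 31 = 3^0 · 31. Apply v_p(a/b) = v_p(a) − v_p(b): v_3(51/31) = 1 − 0 = 1.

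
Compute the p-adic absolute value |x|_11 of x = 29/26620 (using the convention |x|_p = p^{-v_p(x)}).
|29/26620|_11 = 1331

Step 1 — compute v_11(x) by factoring powers of 11 out of the numerator and denominator: v_11(29/26620) = -3. Step 2 — apply |x|_p = p^{-v_p(x)} = 11^{3} = 1331.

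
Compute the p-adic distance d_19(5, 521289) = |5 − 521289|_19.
d_19(5, 521289) = 1/130321

Step 1 — x − y = 5 − 521289 = -521284. Step 2 — v_19(-521284) = 4 (factor: -521284 = −(19^4 · 4); the sign does not affect v_p). Step 3 — |x − y|_19 = 19^{-4} = 1/130321.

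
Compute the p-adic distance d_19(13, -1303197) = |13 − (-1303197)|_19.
d_19(13, -1303197) = 1/130321

Step 1 — x − y = 13 − (-1303197) = 1303210. Step 2 — v_19(1303210) = 4 (factor: 1303210 = (19^4 · 10); the sign does not affect v_p). Step 3 — |x − y|_19 = 19^{-4} = 1/130321.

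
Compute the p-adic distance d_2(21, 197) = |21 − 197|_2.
d_2(21, 197) = 1/16

Step 1 — x − y = 21 − 197 = -176. Step 2 — v_2(-176) = 4 (factor: -176 = −(2^4 · 11); the sign does not affect v_p). Step 3 — |x − y|_2 = 2^{-4} = 1/16.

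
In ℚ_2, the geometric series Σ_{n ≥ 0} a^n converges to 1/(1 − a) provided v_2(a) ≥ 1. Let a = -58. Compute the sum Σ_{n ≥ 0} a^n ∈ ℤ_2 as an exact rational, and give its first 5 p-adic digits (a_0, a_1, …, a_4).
Σ a^n = 1/(1 − a) = 1/59;  first 5 digits = (1, 1, 0, 0, 1)

v_2(a) = 1 ≥ 1, so the series converges in ℤ_2 to 1/(1 − a) = 1/(1 − (-58)) = 1/59. Expand this rational in ℤ_2: compute digits iteratively via d_i = x_i mod 2, x_{i+1} = (x_i − d_i)/2. The first 5 digits are (1, 1, 0, 0, 1).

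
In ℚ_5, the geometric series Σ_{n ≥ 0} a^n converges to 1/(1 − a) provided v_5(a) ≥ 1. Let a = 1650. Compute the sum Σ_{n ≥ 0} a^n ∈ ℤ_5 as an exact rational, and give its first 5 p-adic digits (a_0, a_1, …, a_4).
Σ a^n = 1/(1 − a) = -1/1649;  first 5 digits = (1, 0, 1, 3, 3)

v_5(a) = 2 ≥ 1, so the series converges in ℤ_5 to 1/(1 − a) = 1/(1 − 1650) = -1/1649. Expand this rational in ℤ_5: compute digits iteratively via d_i = x_i mod 5, x_{i+1} = (x_i − d_i)/5. The first 5 digits are (1, 0, 1, 3, 3).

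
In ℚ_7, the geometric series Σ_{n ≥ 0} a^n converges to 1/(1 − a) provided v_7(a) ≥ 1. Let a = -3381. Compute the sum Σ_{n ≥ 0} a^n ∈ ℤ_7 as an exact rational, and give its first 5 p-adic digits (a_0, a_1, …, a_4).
Σ a^n = 1/(1 − a) = 1/3382;  first 5 digits = (1, 0, 1, 4, 6)

v_7(a) = 2 ≥ 1, so the series converges in ℤ_7 to 1/(1 − a) = 1/(1 − (-3381)) = 1/3382. Expand this rational in ℤ_7: compute digits iteratively via d_i = x_i mod 7, x_{i+1} = (x_i − d_i)/7. The first 5 digits are (1, 0, 1, 4, 6).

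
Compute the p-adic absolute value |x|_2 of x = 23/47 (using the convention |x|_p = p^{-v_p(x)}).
|23/47|_2 = 1

Step 1 — compute v_2(x) by factoring powers of 2 out of the numerator and denominator: v_2(23/47) = 0. Step 2 — apply |x|_p = p^{-v_p(x)} = 2^{0} = 1.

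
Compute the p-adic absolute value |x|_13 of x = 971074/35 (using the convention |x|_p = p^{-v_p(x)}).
|971074/35|_13 = 1/28561

Step 1 — compute v_13(x) by factoring powers of 13 out of the numerator and denominator: v_13(971074/35) = 4. Step 2 — apply |x|_p = p^{-v_p(x)} = 13^{-4} = 1/28561.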